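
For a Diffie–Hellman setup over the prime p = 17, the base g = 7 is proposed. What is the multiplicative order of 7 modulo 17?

16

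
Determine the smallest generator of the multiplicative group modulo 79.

3

φ(79) = 79 − 1 = 78 = 2 · 3 · 13.
Test candidates g = 2, 3, … against the prime factors q ∈ {2, 3, 13} of φ(79): g is a generator iff g^(78/q) ≢ 1 for every such q.
g = 2: 2^39 ≡ 1 — hits 1, so not a primitive root.
g = 3: 3^39 ≡ 78; 3^26 ≡ 23; 3^6 ≡ 18 — none is 1, so 3 is a primitive root.
So 3 is the smallest generator of (Z/79Z)^×.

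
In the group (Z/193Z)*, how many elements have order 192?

64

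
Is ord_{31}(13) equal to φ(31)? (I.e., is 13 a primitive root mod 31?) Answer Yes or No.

Yes

φ(31) = 31 − 1 = 30 = 2 · 3 · 5.
It suffices to check that the order of 13 is not a proper divisor of 30: compute 13^(30/q) for q ∈ {2, 3, 5}.
13^15 ≡ 30 (mod 31)  [q = 2: ≢ 1 ✓]
13^10 ≡ 5 (mod 31)  [q = 3: ≢ 1 ✓]
13^6 ≡ 16 (mod 31)  [q = 5: ≢ 1 ✓]
None equal 1, so ord_31(13) = 30: 13 is a primitive root.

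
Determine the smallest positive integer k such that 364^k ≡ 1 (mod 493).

112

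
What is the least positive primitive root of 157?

5

φ(157) = 157 − 1 = 156 = 2^2 · 3 · 13.
Test candidates g = 2, 3, … against the prime factors q ∈ {2, 3, 13} of φ(157): g is a generator iff g^(156/q) ≢ 1 for every such q.
g = 2: 2^78 ≡ 156; 2^52 ≡ 1 — hits 1, so not a primitive root.
g = 3: 3^78 ≡ 1 — hits 1, so not a primitive root.
g = 4: 4^78 ≡ 1 — hits 1, so not a primitive root.
g = 5: 5^78 ≡ 156; 5^52 ≡ 12; 5^12 ≡ 130 — none is 1, so 5 is a primitive root.
The smallest primitive root modulo 157 is 5.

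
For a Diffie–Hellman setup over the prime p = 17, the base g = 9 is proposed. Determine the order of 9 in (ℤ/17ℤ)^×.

8

Since 9 ∈ (Z/17Z)^×, its order divides φ(17) = 17 − 1 = 16 = 2^4.
Divisors of 16: 1, 2, 4, 8, 16.
Check 9^d mod 17 for each divisor in increasing order:
9^1 ≡ 9 (mod 17)
9^2 ≡ 13 (mod 17)
9^4 ≡ 16 (mod 17)
9^8 ≡ 1 (mod 17) ✓
Therefore the multiplicative order of 9 modulo 17 is 8.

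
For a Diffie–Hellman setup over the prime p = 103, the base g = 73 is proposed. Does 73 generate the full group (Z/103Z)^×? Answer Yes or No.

No

φ(103) = 103 − 1 = 102 = 2 · 3 · 17.
Test 73^(102/q) mod 103 for each prime factor q of 102:
73^51 ≡ 102 (mod 103)  [q = 2: ≢ 1 ✓]
73^34 ≡ 1 (mod 103)  [q = 3: ≡ 1 ✗]
73^6 ≡ 93 (mod 103)  [q = 17: ≢ 1 ✓]
73^34 ≡ 1 shows ord(73) | 34, strictly less than φ(103); not a primitive root.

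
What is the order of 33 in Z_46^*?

By Lagrange's theorem, ord_46(33) divides φ(46) = φ(2)·φ(23) = 1·22 = 22 = 2 · 11.
Divisors of 22: 1, 2, 11, 22.
Test each divisor d:
33^1 ≡ 33 (mod 46)
33^2 ≡ 31 (mod 46)
33^11 ≡ 45 (mod 46)
33^22 ≡ 1 (mod 46) ✓
So ord_46(33) = 22.

22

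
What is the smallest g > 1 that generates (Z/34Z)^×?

3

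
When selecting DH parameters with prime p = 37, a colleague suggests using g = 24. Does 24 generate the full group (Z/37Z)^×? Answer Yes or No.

Yes

φ(37) = 37 − 1 = 36 = 2^2 · 3^2.
24 is a primitive root mod 37 iff 24^(φ(37)/q) ≢ 1 for every prime q | φ(37), i.e. q ∈ {2, 3}.
24^18 ≡ 36 (mod 37)  [q = 2: ≢ 1 ✓]
24^12 ≡ 10 (mod 37)  [q = 3: ≢ 1 ✓]
Every test exponent gives a nontrivial residue, hence 24 generates the full group.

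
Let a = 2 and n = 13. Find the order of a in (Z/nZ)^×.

12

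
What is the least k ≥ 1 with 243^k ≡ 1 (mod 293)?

ord(243) | φ(293) = 293 − 1 = 292 = 2^2 · 73.
Divisors of 292: 1, 2, 4, 73, 146, 292.
Evaluate successive powers at the divisors of 292:
243^1 ≡ 243
243^2 ≡ 156
243^4 ≡ 17
243^73 ≡ 138
243^146 ≡ 292
243^292 ≡ 1
Hence ord(243) = 292.

292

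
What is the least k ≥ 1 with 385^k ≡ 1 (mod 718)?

358

ord(385) | φ(718) = φ(2)·φ(359) = 1·358 = 358 = 2 · 179.
Divisors of 358: 1, 2, 179, 358.
Evaluate successive powers at the divisors of 358:
385^1 ≡ 385
385^2 ≡ 317
385^179 ≡ 717
385^358 ≡ 1
Therefore the multiplicative order of 385 modulo 718 is 358.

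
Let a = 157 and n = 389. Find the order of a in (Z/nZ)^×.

97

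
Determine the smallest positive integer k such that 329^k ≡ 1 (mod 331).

15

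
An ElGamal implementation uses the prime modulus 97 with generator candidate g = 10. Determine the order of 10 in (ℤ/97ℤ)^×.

Since 10 ∈ (Z/97Z)^×, its order divides φ(97) = 97 − 1 = 96 = 2^5 · 3.
Divisors of 96: 1, 2, 3, 4, 6, 8, 12, 16, 24, 32, 48, 96.
Compute 10^d (mod 97) for the divisors d until we hit 1:
10^1 ≡ 10 (mod 97)
10^2 ≡ 3 (mod 97)
10^3 ≡ 30 (mod 97)
10^4 ≡ 9 (mod 97)
10^6 ≡ 27 (mod 97)
10^8 ≡ 81 (mod 97)
10^12 ≡ 50 (mod 97)
10^16 ≡ 62 (mod 97)
10^24 ≡ 75 (mod 97)
10^32 ≡ 61 (mod 97)
10^48 ≡ 96 (mod 97)
10^96 ≡ 1 (mod 97) ✓
Therefore the multiplicative order of 10 modulo 97 is 96.

96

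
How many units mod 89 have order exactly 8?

φ(89) = 89 − 1 = 88 = 2^3 · 11.
(Z/89Z)^× is cyclic (|G| = 88); a cyclic group of order m has exactly φ(d) elements of each order d | m, and none otherwise.
8 = 2^3 divides 88, and φ(8) = 4.

4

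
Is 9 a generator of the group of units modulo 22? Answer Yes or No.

φ(22) = φ(2)·φ(11) = 1·10 = 10 = 2 · 5.
9 is a primitive root mod 22 iff 9^(φ(22)/q) ≢ 1 for every prime q | φ(22), i.e. q ∈ {2, 5}.
9^5 ≡ 1 (mod 22)  [q = 2: ≡ 1 ✗]
9^2 ≡ 15 (mod 22)  [q = 5: ≢ 1 ✓]
The check at q = 2 fails, so 9 generates a proper subgroup.

No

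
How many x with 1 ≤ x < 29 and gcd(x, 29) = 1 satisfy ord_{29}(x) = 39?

φ(29) = 29 − 1 = 28 = 2^2 · 7.
Since (Z/29Z)^× is cyclic of order 28, the number of elements of order d is φ(d) when d | 28 and 0 otherwise.
Here 28 is not a multiple of 39, so there are no elements of order 39.

0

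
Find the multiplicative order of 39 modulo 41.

20

By Lagrange's theorem, ord_41(39) divides φ(41) = 41 − 1 = 40 = 2^3 · 5.
Divisors of 40: 1, 2, 4, 5, 8, 10, 20, 40.
Check 39^d mod 41 for each divisor in increasing order:
39^1 ≡ 39
39^2 ≡ 4
39^4 ≡ 16
39^5 ≡ 9
39^8 ≡ 10
39^10 ≡ 40
39^20 ≡ 1
Hence ord(39) = 20.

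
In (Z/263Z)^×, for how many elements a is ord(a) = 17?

0

φ(263) = 263 − 1 = 262 = 2 · 131.
(Z/263Z)^× is cyclic (|G| = 262); a cyclic group of order m has exactly φ(d) elements of each order d | m, and none otherwise.
17 does not divide 262, so no element of (Z/263Z)^× has order 17.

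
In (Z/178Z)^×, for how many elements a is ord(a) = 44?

20

φ(178) = φ(2)·φ(89) = 1·88 = 88 = 2^3 · 11.
Since (Z/178Z)^× is cyclic of order 88, the number of elements of order d is φ(d) when d | 88 and 0 otherwise.
44 = 2^2 · 11 divides 88, and φ(44) = 20.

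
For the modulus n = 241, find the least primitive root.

φ(241) = 241 − 1 = 240 = 2^4 · 3 · 5.
g is a primitive root iff g^(240/q) ≢ 1 (mod 241) for each prime q ∈ {2, 3, 5}.
g = 2: 2^120 ≡ 1 — hits 1, so not a primitive root.
g = 3: 3^120 ≡ 1 — hits 1, so not a primitive root.
g = 4: 4^120 ≡ 1 — hits 1, so not a primitive root.
g = 5: 5^120 ≡ 1 — hits 1, so not a primitive root.
g = 6: 6^120 ≡ 1 — hits 1, so not a primitive root.
g = 7: 7^120 ≡ 240; 7^80 ≡ 15; 7^48 ≡ 91 — none is 1, so 7 is a primitive root.
The smallest primitive root modulo 241 is 7.

7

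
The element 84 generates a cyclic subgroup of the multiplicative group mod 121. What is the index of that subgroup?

1

By Lagrange's theorem, ord_121(84) divides φ(121) = φ(11^2) = 11·(11−1) = 110 = 2 · 5 · 11.
Divisors of 110: 1, 2, 5, 10, 11, 22, 55, 110.
Check 84^d mod 121 for each divisor in increasing order:
84^1 ≡ 84 (mod 121)
84^2 ≡ 38 (mod 121)
84^5 ≡ 54 (mod 121)
84^10 ≡ 12 (mod 121)
84^11 ≡ 40 (mod 121)
84^22 ≡ 27 (mod 121)
84^55 ≡ 120 (mod 121)
84^110 ≡ 1 (mod 121) ✓
So ord_121(84) = 110, hence |⟨84⟩| = 110.
[(Z/121Z)^× : ⟨84⟩] = 110/110 = 1.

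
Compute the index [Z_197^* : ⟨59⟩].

4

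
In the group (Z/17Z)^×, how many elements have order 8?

φ(17) = 17 − 1 = 16 = 2^4.
(Z/17Z)^× is cyclic (|G| = 16); a cyclic group of order m has exactly φ(d) elements of each order d | m, and none otherwise.
8 = 2^3 divides 16, and φ(8) = 4.

4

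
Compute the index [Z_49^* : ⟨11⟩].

2

ord(11) | φ(49) = φ(7^2) = 7·(7−1) = 42 = 2 · 3 · 7.
Divisors of 42: 1, 2, 3, 6, 7, 14, 21, 42.
Check 11^d mod 49 for each divisor in increasing order:
11^1 ≡ 11
11^2 ≡ 23
11^3 ≡ 8
11^6 ≡ 15
11^7 ≡ 18
11^14 ≡ 30
11^21 ≡ 1
So ord_49(11) = 21, hence |⟨11⟩| = 21.
The index is φ(49) / ord(11) = 42 / 21 = 2.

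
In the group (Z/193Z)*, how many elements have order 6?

2

φ(193) = 193 − 1 = 192 = 2^6 · 3.
Since (Z/193Z)^× is cyclic of order 192, the number of elements of order d is φ(d) when d | 192 and 0 otherwise.
6 = 2 · 3 divides 192, and φ(6) = 2.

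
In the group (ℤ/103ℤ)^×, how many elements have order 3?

2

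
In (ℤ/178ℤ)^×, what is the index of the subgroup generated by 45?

8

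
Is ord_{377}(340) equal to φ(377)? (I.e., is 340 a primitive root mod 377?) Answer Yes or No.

377 = 13 · 29 is a product of two distinct odd primes, so (Z/377Z)^× ≅ (Z/13Z)^× × (Z/29Z)^× is not cyclic.
No primitive root modulo 377 exists; in particular 340 is not one.

No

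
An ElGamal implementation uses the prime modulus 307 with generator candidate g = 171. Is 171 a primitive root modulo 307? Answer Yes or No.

φ(307) = 307 − 1 = 306 = 2 · 3^2 · 17.
An element g generates (Z/307Z)^× iff g^(306/q) ≢ 1 (mod 307) for each prime q ∈ {2, 3, 17}.
171^153 ≡ 1 (mod 307)  [q = 2: ≡ 1 ✗]
171^102 ≡ 1 (mod 307)  [q = 3: ≡ 1 ✗]
171^18 ≡ 299 (mod 307)  [q = 17: ≢ 1 ✓]
171^153 ≡ 1 shows ord(171) | 153, strictly less than φ(307); not a primitive root.

No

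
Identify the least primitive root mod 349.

φ(349) = 349 − 1 = 348 = 2^2 · 3 · 29.
Test candidates g = 2, 3, … against the prime factors q ∈ {2, 3, 29} of φ(349): g is a generator iff g^(348/q) ≢ 1 for every such q.
g = 2: 2^174 ≡ 348; 2^116 ≡ 226; 2^12 ≡ 257 — none is 1, so 2 is a primitive root.
The smallest primitive root modulo 349 is 2.

2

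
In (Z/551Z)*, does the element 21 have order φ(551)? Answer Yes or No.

No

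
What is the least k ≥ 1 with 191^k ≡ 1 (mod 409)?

102

By Lagrange's theorem, ord_409(191) divides φ(409) = 409 − 1 = 408 = 2^3 · 3 · 17.
Divisors of 408: 1, 2, 3, 4, 6, 8, 12, 17, 24, 34, 51, 68, 102, 136, 204, 408.
Evaluate successive powers at the divisors of 408:
191^1 ≡ 191 (mod 409)
191^2 ≡ 80 (mod 409)
191^3 ≡ 147 (mod 409)
191^4 ≡ 265 (mod 409)
191^6 ≡ 341 (mod 409)
191^8 ≡ 286 (mod 409)
191^12 ≡ 125 (mod 409)
191^17 ≡ 54 (mod 409)
191^24 ≡ 83 (mod 409)
191^34 ≡ 53 (mod 409)
191^51 ≡ 408 (mod 409)
191^68 ≡ 355 (mod 409)
191^102 ≡ 1 (mod 409) ✓
Therefore the multiplicative order of 191 modulo 409 is 102.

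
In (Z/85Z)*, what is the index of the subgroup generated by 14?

By Lagrange's theorem, ord_85(14) divides φ(85) = φ(5·17) = (5−1)·(17−1) = 4·16 = 64 = 2^6.
Divisors of 64: 1, 2, 4, 8, 16, 32, 64.
Evaluate successive powers at the divisors of 64:
14^1 ≡ 14 (mod 85)
14^2 ≡ 26 (mod 85)
14^4 ≡ 81 (mod 85)
14^8 ≡ 16 (mod 85)
14^16 ≡ 1 (mod 85) ✓
Thus |⟨14⟩| = ord(14) = 16.
The index is φ(85) / ord(14) = 64 / 16 = 4.

4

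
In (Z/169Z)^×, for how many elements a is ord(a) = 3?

φ(169) = φ(13^2) = 13·(13−1) = 156 = 2^2 · 3 · 13.
In a cyclic group of order 156, there are φ(d) elements of order d for each divisor d of 156, and zero for non-divisors.
3 | 156, and φ(3) = 3 − 1 = 2.

2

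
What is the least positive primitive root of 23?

φ(23) = 23 − 1 = 22 = 2 · 11.
Test candidates g = 2, 3, … against the prime factors q ∈ {2, 11} of φ(23): g is a generator iff g^(22/q) ≢ 1 for every such q.
g = 2: 2^11 ≡ 1 — hits 1, so not a primitive root.
g = 3: 3^11 ≡ 1 — hits 1, so not a primitive root.
g = 4: 4^11 ≡ 1 — hits 1, so not a primitive root.
g = 5: 5^11 ≡ 22; 5^2 ≡ 2 — none is 1, so 5 is a primitive root.
Hence the least primitive root of 23 is 5.

5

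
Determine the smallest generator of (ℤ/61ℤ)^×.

2

φ(61) = 61 − 1 = 60 = 2^2 · 3 · 5.
g is a primitive root iff g^(60/q) ≢ 1 (mod 61) for each prime q ∈ {2, 3, 5}.
g = 2: 2^30 ≡ 60; 2^20 ≡ 47; 2^12 ≡ 9 — none is 1, so 2 is a primitive root.
The smallest primitive root modulo 61 is 2.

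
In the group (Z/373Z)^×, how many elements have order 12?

4

φ(373) = 373 − 1 = 372 = 2^2 · 3 · 31.
(Z/373Z)^× is cyclic (|G| = 372); a cyclic group of order m has exactly φ(d) elements of each order d | m, and none otherwise.
12 = 2^2 · 3 divides 372, and φ(12) = 4.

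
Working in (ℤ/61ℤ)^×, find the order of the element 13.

Since 13 ∈ (Z/61Z)^×, its order divides φ(61) = 61 − 1 = 60 = 2^2 · 3 · 5.
Divisors of 60: 1, 2, 3, 4, 5, 6, 10, 12, 15, 20, 30, 60.
Evaluate successive powers at the divisors of 60:
13^1 ≡ 13
13^2 ≡ 47
13^3 ≡ 1
So ord_61(13) = 3.

3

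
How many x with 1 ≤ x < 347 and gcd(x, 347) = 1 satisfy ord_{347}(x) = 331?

0

φ(347) = 347 − 1 = 346 = 2 · 173.
In a cyclic group of order 346, there are φ(d) elements of order d for each divisor d of 346, and zero for non-divisors.
Here 346 is not a multiple of 331, so there are no elements of order 331.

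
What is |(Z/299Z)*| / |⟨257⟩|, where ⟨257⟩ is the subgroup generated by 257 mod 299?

4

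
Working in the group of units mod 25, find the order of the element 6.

By Lagrange's theorem, ord_25(6) divides φ(25) = φ(5^2) = 5·(5−1) = 20 = 2^2 · 5.
Divisors of 20: 1, 2, 4, 5, 10, 20.
Evaluate successive powers at the divisors of 20:
6^1 ≡ 6 (mod 25)
6^2 ≡ 11 (mod 25)
6^4 ≡ 21 (mod 25)
6^5 ≡ 1 (mod 25) ✓
Hence ord(6) = 5.

5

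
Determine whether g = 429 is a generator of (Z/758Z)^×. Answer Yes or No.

Yes

φ(758) = φ(2)·φ(379) = 1·378 = 378 = 2 · 3^3 · 7.
Test 429^(378/q) mod 758 for each prime factor q of 378:
429^189 ≡ 757 (mod 758)  [q = 2: ≢ 1 ✓]
429^126 ≡ 327 (mod 758)  [q = 3: ≢ 1 ✓]
429^54 ≡ 465 (mod 758)  [q = 7: ≢ 1 ✓]
Every test exponent gives a nontrivial residue, hence 429 generates the full group.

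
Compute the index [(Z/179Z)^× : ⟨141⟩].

2

The order of 141 must divide φ(179) = 179 − 1 = 178 = 2 · 89.
Divisors of 178: 1, 2, 89, 178.
Test each divisor d:
141^1 ≡ 141 (mod 179)
141^2 ≡ 12 (mod 179)
141^89 ≡ 1 (mod 179) ✓
So ord_179(141) = 89, hence |⟨141⟩| = 89.
Index = |(Z/179Z)^×| / |⟨141⟩| = 178 / 89 = 2.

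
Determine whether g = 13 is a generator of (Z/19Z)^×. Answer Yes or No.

Yes

φ(19) = 19 − 1 = 18 = 2 · 3^2.
It suffices to check that the order of 13 is not a proper divisor of 18: compute 13^(18/q) for q ∈ {2, 3}.
13^9 ≡ 18 (mod 19)  [q = 2: ≢ 1 ✓]
13^6 ≡ 11 (mod 19)  [q = 3: ≢ 1 ✓]
None equal 1, so ord_19(13) = 18: 13 is a primitive root.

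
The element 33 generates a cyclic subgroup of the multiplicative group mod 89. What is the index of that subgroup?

By Lagrange's theorem, ord_89(33) divides φ(89) = 89 − 1 = 88 = 2^3 · 11.
Divisors of 88: 1, 2, 4, 8, 11, 22, 44, 88.
Test each divisor d:
33^1 ≡ 33 (mod 89)
33^2 ≡ 21 (mod 89)
33^4 ≡ 85 (mod 89)
33^8 ≡ 16 (mod 89)
33^11 ≡ 52 (mod 89)
33^22 ≡ 34 (mod 89)
33^44 ≡ 88 (mod 89)
33^88 ≡ 1 (mod 89) ✓
The order of 33 is 88, so the subgroup it generates has 88 elements.
[(Z/89Z)^× : ⟨33⟩] = 88/88 = 1.

1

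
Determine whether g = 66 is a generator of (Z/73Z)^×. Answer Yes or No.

No

φ(73) = 73 − 1 = 72 = 2^3 · 3^2.
66 is a primitive root mod 73 iff 66^(φ(73)/q) ≢ 1 for every prime q | φ(73), i.e. q ∈ {2, 3}.
66^36 ≡ 72 (mod 73)  [q = 2: ≢ 1 ✓]
66^24 ≡ 1 (mod 73)  [q = 3: ≡ 1 ✗]
Since 66^24 ≡ 1, the order of 66 divides 24 < 72, so 66 is not a primitive root.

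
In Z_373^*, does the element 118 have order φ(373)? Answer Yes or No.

Yes

φ(373) = 373 − 1 = 372 = 2^2 · 3 · 31.
It suffices to check that the order of 118 is not a proper divisor of 372: compute 118^(372/q) for q ∈ {2, 3, 31}.
118^186 ≡ 372 (mod 373)  [q = 2: ≢ 1 ✓]
118^124 ≡ 88 (mod 373)  [q = 3: ≢ 1 ✓]
118^12 ≡ 154 (mod 373)  [q = 31: ≢ 1 ✓]
Every test exponent gives a nontrivial residue, hence 118 generates the full group.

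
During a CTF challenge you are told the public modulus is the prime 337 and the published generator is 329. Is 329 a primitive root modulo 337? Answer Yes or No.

No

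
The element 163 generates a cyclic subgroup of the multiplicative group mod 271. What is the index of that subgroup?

Since 163 ∈ (Z/271Z)^×, its order divides φ(271) = 271 − 1 = 270 = 2 · 3^3 · 5.
Divisors of 270: 1, 2, 3, 5, 6, 9, 10, 15, 18, 27, 30, 45, 54, 90, 135, 270.
Check 163^d mod 271 for each divisor in increasing order:
163^1 ≡ 163 (mod 271)
163^2 ≡ 11 (mod 271)
163^3 ≡ 167 (mod 271)
163^5 ≡ 211 (mod 271)
163^6 ≡ 247 (mod 271)
163^9 ≡ 57 (mod 271)
163^10 ≡ 77 (mod 271)
163^15 ≡ 258 (mod 271)
163^18 ≡ 268 (mod 271)
163^27 ≡ 100 (mod 271)
163^30 ≡ 169 (mod 271)
163^45 ≡ 242 (mod 271)
163^54 ≡ 244 (mod 271)
163^90 ≡ 28 (mod 271)
163^135 ≡ 1 (mod 271) ✓
So ord_271(163) = 135, hence |⟨163⟩| = 135.
[(Z/271Z)^× : ⟨163⟩] = 270/135 = 2.

2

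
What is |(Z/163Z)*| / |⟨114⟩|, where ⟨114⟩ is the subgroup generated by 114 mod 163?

1

The order of 114 must divide φ(163) = 163 − 1 = 162 = 2 · 3^4.
Divisors of 162: 1, 2, 3, 6, 9, 18, 27, 54, 81, 162.
Evaluate successive powers at the divisors of 162:
114^1 ≡ 114 (mod 163)
114^2 ≡ 119 (mod 163)
114^3 ≡ 37 (mod 163)
114^6 ≡ 65 (mod 163)
114^9 ≡ 123 (mod 163)
114^18 ≡ 133 (mod 163)
114^27 ≡ 59 (mod 163)
114^54 ≡ 58 (mod 163)
114^81 ≡ 162 (mod 163)
114^162 ≡ 1 (mod 163) ✓
So ord_163(114) = 162, hence |⟨114⟩| = 162.
[(Z/163Z)^× : ⟨114⟩] = 162/162 = 1.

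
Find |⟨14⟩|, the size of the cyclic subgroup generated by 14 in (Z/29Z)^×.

The order of 14 must divide φ(29) = 29 − 1 = 28 = 2^2 · 7.
Divisors of 28: 1, 2, 4, 7, 14, 28.
Test each divisor d:
14^1 ≡ 14 (mod 29)
14^2 ≡ 22 (mod 29)
14^4 ≡ 20 (mod 29)
14^7 ≡ 12 (mod 29)
14^14 ≡ 28 (mod 29)
14^28 ≡ 1 (mod 29) ✓
Hence ord(14) = 28.

28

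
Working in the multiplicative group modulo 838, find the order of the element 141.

Since 141 ∈ (Z/838Z)^×, its order divides φ(838) = φ(2)·φ(419) = 1·418 = 418 = 2 · 11 · 19.
Divisors of 418: 1, 2, 11, 19, 22, 38, 209, 418.
Check 141^d mod 838 for each divisor in increasing order:
141^1 ≡ 141 (mod 838)
141^2 ≡ 607 (mod 838)
141^11 ≡ 725 (mod 838)
141^19 ≡ 719 (mod 838)
141^22 ≡ 199 (mod 838)
141^38 ≡ 753 (mod 838)
141^209 ≡ 1 (mod 838) ✓
Hence ord(141) = 209.

209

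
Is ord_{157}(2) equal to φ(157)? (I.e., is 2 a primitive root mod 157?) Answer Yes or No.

No

φ(157) = 157 − 1 = 156 = 2^2 · 3 · 13.
2 is a primitive root mod 157 iff 2^(φ(157)/q) ≢ 1 for every prime q | φ(157), i.e. q ∈ {2, 3, 13}.
2^78 ≡ 156 (mod 157)  [q = 2: ≢ 1 ✓]
2^52 ≡ 1 (mod 157)  [q = 3: ≡ 1 ✗]
2^12 ≡ 14 (mod 157)  [q = 13: ≢ 1 ✓]
2^52 ≡ 1 shows ord(2) | 52, strictly less than φ(157); not a primitive root.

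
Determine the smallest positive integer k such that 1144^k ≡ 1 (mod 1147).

Since 1144 ∈ (Z/1147Z)^×, its order divides φ(1147) = φ(31·37) = (31−1)·(37−1) = 30·36 = 1080 = 2^3 · 3^3 · 5.
Divisors of 1080: 1, 2, 3, 4, 5, 6, 8, 9, 10, 12, 15, 18, 20, 24, 27, 30, 36, 40, 45, 54, 60, 72, 90, 108, 120, 135, 180, 216, 270, 360, 540, 1080.
Compute 1144^d (mod 1147) for the divisors d until we hit 1:
1144^1 ≡ 1144
1144^2 ≡ 9
1144^3 ≡ 1120
1144^4 ≡ 81
1144^5 ≡ 904
1144^6 ≡ 729
1144^8 ≡ 826
1144^9 ≡ 963
1144^10 ≡ 552
1144^12 ≡ 380
1144^15 ≡ 63
1144^18 ≡ 593
1144^20 ≡ 749
1144^24 ≡ 1025
1144^27 ≡ 1000
1144^30 ≡ 528
1144^36 ≡ 667
1144^40 ≡ 118
1144^45 ≡ 1
Therefore the multiplicative order of 1144 modulo 1147 is 45.

45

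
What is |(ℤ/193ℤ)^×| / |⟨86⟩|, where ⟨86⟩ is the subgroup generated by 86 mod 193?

2

Since 86 ∈ (Z/193Z)^×, its order divides φ(193) = 193 − 1 = 192 = 2^6 · 3.
Divisors of 192: 1, 2, 3, 4, 6, 8, 12, 16, 24, 32, 48, 64, 96, 192.
Test each divisor d:
86^1 ≡ 86 (mod 193)
86^2 ≡ 62 (mod 193)
86^3 ≡ 121 (mod 193)
86^4 ≡ 177 (mod 193)
86^6 ≡ 166 (mod 193)
86^8 ≡ 63 (mod 193)
86^12 ≡ 150 (mod 193)
86^16 ≡ 109 (mod 193)
86^24 ≡ 112 (mod 193)
86^32 ≡ 108 (mod 193)
86^48 ≡ 192 (mod 193)
86^64 ≡ 84 (mod 193)
86^96 ≡ 1 (mod 193) ✓
Thus |⟨86⟩| = ord(86) = 96.
The index is φ(193) / ord(86) = 192 / 96 = 2.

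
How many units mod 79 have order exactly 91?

0

φ(79) = 79 − 1 = 78 = 2 · 3 · 13.
Since (Z/79Z)^× is cyclic of order 78, the number of elements of order d is φ(d) when d | 78 and 0 otherwise.
Here 78 is not a multiple of 91, so there are no elements of order 91.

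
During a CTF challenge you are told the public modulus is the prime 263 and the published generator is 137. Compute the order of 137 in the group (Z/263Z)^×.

131

The order of 137 must divide φ(263) = 263 − 1 = 262 = 2 · 131.
Divisors of 262: 1, 2, 131, 262.
Compute 137^d (mod 263) for the divisors d until we hit 1:
137^1 ≡ 137 (mod 263)
137^2 ≡ 96 (mod 263)
137^131 ≡ 1 (mod 263) ✓
Hence ord(137) = 131.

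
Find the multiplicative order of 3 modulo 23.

ord(3) | φ(23) = 23 − 1 = 22 = 2 · 11.
Divisors of 22: 1, 2, 11, 22.
Compute 3^d (mod 23) for the divisors d until we hit 1:
3^1 ≡ 3 (mod 23)
3^2 ≡ 9 (mod 23)
3^11 ≡ 1 (mod 23) ✓
So ord_23(3) = 11.

11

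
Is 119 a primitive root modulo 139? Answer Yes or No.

φ(139) = 139 − 1 = 138 = 2 · 3 · 23.
119 is a primitive root mod 139 iff 119^(φ(139)/q) ≢ 1 for every prime q | φ(139), i.e. q ∈ {2, 3, 23}.
119^69 ≡ 138 (mod 139)  [q = 2: ≢ 1 ✓]
119^46 ≡ 96 (mod 139)  [q = 3: ≢ 1 ✓]
119^6 ≡ 91 (mod 139)  [q = 23: ≢ 1 ✓]
All checks pass, so 119 has order 138 and is a primitive root modulo 139.

Yes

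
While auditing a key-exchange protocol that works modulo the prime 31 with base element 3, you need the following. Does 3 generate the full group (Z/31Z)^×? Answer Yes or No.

φ(31) = 31 − 1 = 30 = 2 · 3 · 5.
3 is a primitive root mod 31 iff 3^(φ(31)/q) ≢ 1 for every prime q | φ(31), i.e. q ∈ {2, 3, 5}.
3^15 ≡ 30 (mod 31)  [q = 2: ≢ 1 ✓]
3^10 ≡ 25 (mod 31)  [q = 3: ≢ 1 ✓]
3^6 ≡ 16 (mod 31)  [q = 5: ≢ 1 ✓]
All checks pass, so 3 has order 30 and is a primitive root modulo 31.

Yes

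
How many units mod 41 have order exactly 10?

4

φ(41) = 41 − 1 = 40 = 2^3 · 5.
In a cyclic group of order 40, there are φ(d) elements of order d for each divisor d of 40, and zero for non-divisors.
10 = 2 · 5 divides 40, and φ(10) = 4.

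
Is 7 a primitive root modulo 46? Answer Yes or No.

φ(46) = φ(2)·φ(23) = 1·22 = 22 = 2 · 11.
It suffices to check that the order of 7 is not a proper divisor of 22: compute 7^(22/q) for q ∈ {2, 11}.
7^11 ≡ 45 (mod 46)  [q = 2: ≢ 1 ✓]
7^2 ≡ 3 (mod 46)  [q = 11: ≢ 1 ✓]
All checks pass, so 7 has order 22 and is a primitive root modulo 46.

Yes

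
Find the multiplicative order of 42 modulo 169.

39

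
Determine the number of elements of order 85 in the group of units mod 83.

0

φ(83) = 83 − 1 = 82 = 2 · 41.
In a cyclic group of order 82, there are φ(d) elements of order d for each divisor d of 82, and zero for non-divisors.
85 does not divide 82, so no element of (Z/83Z)^× has order 85.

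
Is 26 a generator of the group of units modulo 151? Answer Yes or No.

φ(151) = 151 − 1 = 150 = 2 · 3 · 5^2.
26 is a primitive root mod 151 iff 26^(φ(151)/q) ≢ 1 for every prime q | φ(151), i.e. q ∈ {2, 3, 5}.
26^75 ≡ 150 (mod 151)  [q = 2: ≢ 1 ✓]
26^50 ≡ 1 (mod 151)  [q = 3: ≡ 1 ✗]
26^30 ≡ 59 (mod 151)  [q = 5: ≢ 1 ✓]
26^50 ≡ 1 shows ord(26) | 50, strictly less than φ(151); not a primitive root.

No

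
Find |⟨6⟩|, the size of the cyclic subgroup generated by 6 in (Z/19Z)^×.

9

ord(6) | φ(19) = 19 − 1 = 18 = 2 · 3^2.
Divisors of 18: 1, 2, 3, 6, 9, 18.
Check 6^d mod 19 for each divisor in increasing order:
6^1 ≡ 6 (mod 19)
6^2 ≡ 17 (mod 19)
6^3 ≡ 7 (mod 19)
6^6 ≡ 11 (mod 19)
6^9 ≡ 1 (mod 19) ✓
So ord_19(6) = 9.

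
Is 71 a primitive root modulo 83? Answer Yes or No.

φ(83) = 83 − 1 = 82 = 2 · 41.
An element g generates (Z/83Z)^× iff g^(82/q) ≢ 1 (mod 83) for each prime q ∈ {2, 41}.
71^41 ≡ 82 (mod 83)  [q = 2: ≢ 1 ✓]
71^2 ≡ 61 (mod 83)  [q = 41: ≢ 1 ✓]
Every test exponent gives a nontrivial residue, hence 71 generates the full group.

Yes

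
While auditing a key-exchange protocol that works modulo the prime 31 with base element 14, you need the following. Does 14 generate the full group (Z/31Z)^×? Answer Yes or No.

φ(31) = 31 − 1 = 30 = 2 · 3 · 5.
Test 14^(30/q) mod 31 for each prime factor q of 30:
14^15 ≡ 1 (mod 31)  [q = 2: ≡ 1 ✗]
14^10 ≡ 25 (mod 31)  [q = 3: ≢ 1 ✓]
14^6 ≡ 8 (mod 31)  [q = 5: ≢ 1 ✓]
The check at q = 2 fails, so 14 generates a proper subgroup.

No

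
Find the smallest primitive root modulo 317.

φ(317) = 317 − 1 = 316 = 2^2 · 79.
g is a primitive root iff g^(316/q) ≢ 1 (mod 317) for each prime q ∈ {2, 79}.
g = 2: 2^158 ≡ 316; 2^4 ≡ 16 — none is 1, so 2 is a primitive root.
Hence the least primitive root of 317 is 2.

2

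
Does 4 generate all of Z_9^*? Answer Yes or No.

φ(9) = φ(3^2) = 3·(3−1) = 6 = 2 · 3.
It suffices to check that the order of 4 is not a proper divisor of 6: compute 4^(6/q) for q ∈ {2, 3}.
4^3 ≡ 1 (mod 9)  [q = 2: ≡ 1 ✗]
4^2 ≡ 7 (mod 9)  [q = 3: ≢ 1 ✓]
4^3 ≡ 1 shows ord(4) | 3, strictly less than φ(9); not a primitive root.

No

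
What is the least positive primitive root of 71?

7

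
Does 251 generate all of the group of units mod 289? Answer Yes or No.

No

φ(289) = φ(17^2) = 17·(17−1) = 272 = 2^4 · 17.
It suffices to check that the order of 251 is not a proper divisor of 272: compute 251^(272/q) for q ∈ {2, 17}.
251^136 ≡ 1 (mod 289)  [q = 2: ≡ 1 ✗]
251^16 ≡ 1 (mod 289)  [q = 17: ≡ 1 ✗]
251^136 ≡ 1 shows ord(251) | 136, strictly less than φ(289); not a primitive root.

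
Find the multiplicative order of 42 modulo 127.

63

The order of 42 must divide φ(127) = 127 − 1 = 126 = 2 · 3^2 · 7.
Divisors of 126: 1, 2, 3, 6, 7, 9, 14, 18, 21, 42, 63, 126.
Check 42^d mod 127 for each divisor in increasing order:
42^1 ≡ 42 (mod 127)
42^2 ≡ 113 (mod 127)
42^3 ≡ 47 (mod 127)
42^6 ≡ 50 (mod 127)
42^7 ≡ 68 (mod 127)
42^9 ≡ 64 (mod 127)
42^14 ≡ 52 (mod 127)
42^18 ≡ 32 (mod 127)
42^21 ≡ 107 (mod 127)
42^42 ≡ 19 (mod 127)
42^63 ≡ 1 (mod 127) ✓
So ord_127(42) = 63.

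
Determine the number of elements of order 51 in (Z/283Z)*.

φ(283) = 283 − 1 = 282 = 2 · 3 · 47.
(Z/283Z)^× is cyclic (|G| = 282); a cyclic group of order m has exactly φ(d) elements of each order d | m, and none otherwise.
Here 282 is not a multiple of 51, so there are no elements of order 51.

0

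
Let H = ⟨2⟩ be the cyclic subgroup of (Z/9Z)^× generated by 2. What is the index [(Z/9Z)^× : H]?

ord(2) | φ(9) = φ(3^2) = 3·(3−1) = 6 = 2 · 3.
Divisors of 6: 1, 2, 3, 6.
Test each divisor d:
2^1 ≡ 2
2^2 ≡ 4
2^3 ≡ 8
2^6 ≡ 1
So ord_9(2) = 6, hence |⟨2⟩| = 6.
[(Z/9Z)^× : ⟨2⟩] = 6/6 = 1.

1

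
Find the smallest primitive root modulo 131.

φ(131) = 131 − 1 = 130 = 2 · 5 · 13.
Test candidates g = 2, 3, … against the prime factors q ∈ {2, 5, 13} of φ(131): g is a generator iff g^(130/q) ≢ 1 for every such q.
g = 2: 2^65 ≡ 130; 2^26 ≡ 53; 2^10 ≡ 107 — none is 1, so 2 is a primitive root.
The smallest primitive root modulo 131 is 2.

2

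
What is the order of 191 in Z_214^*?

106

The order of 191 must divide φ(214) = φ(2)·φ(107) = 1·106 = 106 = 2 · 53.
Divisors of 106: 1, 2, 53, 106.
Compute 191^d (mod 214) for the divisors d until we hit 1:
191^1 ≡ 191 (mod 214)
191^2 ≡ 101 (mod 214)
191^53 ≡ 213 (mod 214)
191^106 ≡ 1 (mod 214) ✓
Therefore the multiplicative order of 191 modulo 214 is 106.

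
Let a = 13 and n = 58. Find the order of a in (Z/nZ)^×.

14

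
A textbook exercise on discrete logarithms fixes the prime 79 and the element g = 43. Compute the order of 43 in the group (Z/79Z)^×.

The order of 43 must divide φ(79) = 79 − 1 = 78 = 2 · 3 · 13.
Divisors of 78: 1, 2, 3, 6, 13, 26, 39, 78.
Evaluate successive powers at the divisors of 78:
43^1 ≡ 43 (mod 79)
43^2 ≡ 32 (mod 79)
43^3 ≡ 33 (mod 79)
43^6 ≡ 62 (mod 79)
43^13 ≡ 24 (mod 79)
43^26 ≡ 23 (mod 79)
43^39 ≡ 78 (mod 79)
43^78 ≡ 1 (mod 79) ✓
So ord_79(43) = 78.

78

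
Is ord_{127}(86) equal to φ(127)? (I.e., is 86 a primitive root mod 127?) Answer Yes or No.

φ(127) = 127 − 1 = 126 = 2 · 3^2 · 7.
It suffices to check that the order of 86 is not a proper divisor of 126: compute 86^(126/q) for q ∈ {2, 3, 7}.
86^63 ≡ 126 (mod 127)  [q = 2: ≢ 1 ✓]
86^42 ≡ 19 (mod 127)  [q = 3: ≢ 1 ✓]
86^18 ≡ 64 (mod 127)  [q = 7: ≢ 1 ✓]
Every test exponent gives a nontrivial residue, hence 86 generates the full group.

Yes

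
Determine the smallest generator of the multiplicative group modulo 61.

2

φ(61) = 61 − 1 = 60 = 2^2 · 3 · 5.
Test candidates g = 2, 3, … against the prime factors q ∈ {2, 3, 5} of φ(61): g is a generator iff g^(60/q) ≢ 1 for every such q.
g = 2: 2^30 ≡ 60; 2^20 ≡ 47; 2^12 ≡ 9 — none is 1, so 2 is a primitive root.
So 2 is the smallest generator of (Z/61Z)^×.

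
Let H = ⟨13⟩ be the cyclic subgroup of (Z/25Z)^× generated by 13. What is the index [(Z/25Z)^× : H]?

1

By Lagrange's theorem, ord_25(13) divides φ(25) = φ(5^2) = 5·(5−1) = 20 = 2^2 · 5.
Divisors of 20: 1, 2, 4, 5, 10, 20.
Check 13^d mod 25 for each divisor in increasing order:
13^1 ≡ 13 (mod 25)
13^2 ≡ 19 (mod 25)
13^4 ≡ 11 (mod 25)
13^5 ≡ 18 (mod 25)
13^10 ≡ 24 (mod 25)
13^20 ≡ 1 (mod 25) ✓
Thus |⟨13⟩| = ord(13) = 20.
Index = |(Z/25Z)^×| / |⟨13⟩| = 20 / 20 = 1.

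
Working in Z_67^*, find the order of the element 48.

66

The order of 48 must divide φ(67) = 67 − 1 = 66 = 2 · 3 · 11.
Divisors of 66: 1, 2, 3, 6, 11, 22, 33, 66.
Test each divisor d:
48^1 ≡ 48
48^2 ≡ 26
48^3 ≡ 42
48^6 ≡ 22
48^11 ≡ 38
48^22 ≡ 37
48^33 ≡ 66
48^66 ≡ 1
Therefore the multiplicative order of 48 modulo 67 is 66.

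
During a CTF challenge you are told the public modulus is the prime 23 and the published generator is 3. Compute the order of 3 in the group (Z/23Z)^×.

11

The order of 3 must divide φ(23) = 23 − 1 = 22 = 2 · 11.
Divisors of 22: 1, 2, 11, 22.
Compute 3^d (mod 23) for the divisors d until we hit 1:
3^1 ≡ 3 (mod 23)
3^2 ≡ 9 (mod 23)
3^11 ≡ 1 (mod 23) ✓
The smallest such exponent is 11, so the order of 3 is 11.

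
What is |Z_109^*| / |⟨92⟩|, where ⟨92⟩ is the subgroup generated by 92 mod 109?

Since 92 ∈ (Z/109Z)^×, its order divides φ(109) = 109 − 1 = 108 = 2^2 · 3^3.
Divisors of 108: 1, 2, 3, 4, 6, 9, 12, 18, 27, 36, 54, 108.
Evaluate successive powers at the divisors of 108:
92^1 ≡ 92 (mod 109)
92^2 ≡ 71 (mod 109)
92^3 ≡ 101 (mod 109)
92^4 ≡ 27 (mod 109)
92^6 ≡ 64 (mod 109)
92^9 ≡ 33 (mod 109)
92^12 ≡ 63 (mod 109)
92^18 ≡ 108 (mod 109)
92^27 ≡ 76 (mod 109)
92^36 ≡ 1 (mod 109) ✓
So ord_109(92) = 36, hence |⟨92⟩| = 36.
Index = |(Z/109Z)^×| / |⟨92⟩| = 108 / 36 = 3.

3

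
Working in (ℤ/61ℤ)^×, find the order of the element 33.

20

The order of 33 must divide φ(61) = 61 − 1 = 60 = 2^2 · 3 · 5.
Divisors of 60: 1, 2, 3, 4, 5, 6, 10, 12, 15, 20, 30, 60.
Test each divisor d:
33^1 ≡ 33 (mod 61)
33^2 ≡ 52 (mod 61)
33^3 ≡ 8 (mod 61)
33^4 ≡ 20 (mod 61)
33^5 ≡ 50 (mod 61)
33^6 ≡ 3 (mod 61)
33^10 ≡ 60 (mod 61)
33^12 ≡ 9 (mod 61)
33^15 ≡ 11 (mod 61)
33^20 ≡ 1 (mod 61) ✓
The smallest such exponent is 20, so the order of 33 is 20.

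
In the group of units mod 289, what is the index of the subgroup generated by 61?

1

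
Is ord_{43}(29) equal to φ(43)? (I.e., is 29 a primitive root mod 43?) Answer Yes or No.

φ(43) = 43 − 1 = 42 = 2 · 3 · 7.
29 is a primitive root mod 43 iff 29^(φ(43)/q) ≢ 1 for every prime q | φ(43), i.e. q ∈ {2, 3, 7}.
29^21 ≡ 42 (mod 43)  [q = 2: ≢ 1 ✓]
29^14 ≡ 6 (mod 43)  [q = 3: ≢ 1 ✓]
29^6 ≡ 21 (mod 43)  [q = 7: ≢ 1 ✓]
None equal 1, so ord_43(29) = 42: 29 is a primitive root.

Yes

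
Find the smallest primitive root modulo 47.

5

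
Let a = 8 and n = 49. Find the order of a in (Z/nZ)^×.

7

ord(8) | φ(49) = φ(7^2) = 7·(7−1) = 42 = 2 · 3 · 7.
Divisors of 42: 1, 2, 3, 6, 7, 14, 21, 42.
Test each divisor d:
8^1 ≡ 8 (mod 49)
8^2 ≡ 15 (mod 49)
8^3 ≡ 22 (mod 49)
8^6 ≡ 43 (mod 49)
8^7 ≡ 1 (mod 49) ✓
Therefore the multiplicative order of 8 modulo 49 is 7.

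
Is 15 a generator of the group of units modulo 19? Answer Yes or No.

φ(19) = 19 − 1 = 18 = 2 · 3^2.
It suffices to check that the order of 15 is not a proper divisor of 18: compute 15^(18/q) for q ∈ {2, 3}.
15^9 ≡ 18 (mod 19)  [q = 2: ≢ 1 ✓]
15^6 ≡ 11 (mod 19)  [q = 3: ≢ 1 ✓]
Every test exponent gives a nontrivial residue, hence 15 generates the full group.

Yes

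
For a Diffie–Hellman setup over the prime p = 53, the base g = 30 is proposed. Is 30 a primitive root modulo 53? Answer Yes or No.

No

φ(53) = 53 − 1 = 52 = 2^2 · 13.
An element g generates (Z/53Z)^× iff g^(52/q) ≢ 1 (mod 53) for each prime q ∈ {2, 13}.
30^26 ≡ 52 (mod 53)  [q = 2: ≢ 1 ✓]
30^4 ≡ 1 (mod 53)  [q = 13: ≡ 1 ✗]
30^4 ≡ 1 shows ord(30) | 4, strictly less than φ(53); not a primitive root.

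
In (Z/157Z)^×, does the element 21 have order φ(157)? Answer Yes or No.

Yes

φ(157) = 157 − 1 = 156 = 2^2 · 3 · 13.
It suffices to check that the order of 21 is not a proper divisor of 156: compute 21^(156/q) for q ∈ {2, 3, 13}.
21^78 ≡ 156 (mod 157)  [q = 2: ≢ 1 ✓]
21^52 ≡ 12 (mod 157)  [q = 3: ≢ 1 ✓]
21^12 ≡ 16 (mod 157)  [q = 13: ≢ 1 ✓]
All checks pass, so 21 has order 156 and is a primitive root modulo 157.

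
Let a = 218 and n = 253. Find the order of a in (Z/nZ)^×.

110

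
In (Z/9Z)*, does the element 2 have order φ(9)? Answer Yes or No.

Yes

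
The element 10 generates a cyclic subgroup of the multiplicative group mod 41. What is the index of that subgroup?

8

Since 10 ∈ (Z/41Z)^×, its order divides φ(41) = 41 − 1 = 40 = 2^3 · 5.
Divisors of 40: 1, 2, 4, 5, 8, 10, 20, 40.
Check 10^d mod 41 for each divisor in increasing order:
10^1 ≡ 10
10^2 ≡ 18
10^4 ≡ 37
10^5 ≡ 1
The order of 10 is 5, so the subgroup it generates has 5 elements.
Index = |(Z/41Z)^×| / |⟨10⟩| = 40 / 5 = 8.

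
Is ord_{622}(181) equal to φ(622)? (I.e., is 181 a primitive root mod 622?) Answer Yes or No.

φ(622) = φ(2)·φ(311) = 1·310 = 310 = 2 · 5 · 31.
An element g generates (Z/622Z)^× iff g^(310/q) ≢ 1 (mod 622) for each prime q ∈ {2, 5, 31}.
181^155 ≡ 621 (mod 622)  [q = 2: ≢ 1 ✓]
181^62 ≡ 317 (mod 622)  [q = 5: ≢ 1 ✓]
181^10 ≡ 105 (mod 622)  [q = 31: ≢ 1 ✓]
None equal 1, so ord_622(181) = 310: 181 is a primitive root.

Yes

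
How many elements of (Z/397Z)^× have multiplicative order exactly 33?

20

φ(397) = 397 − 1 = 396 = 2^2 · 3^2 · 11.
Since (Z/397Z)^× is cyclic of order 396, the number of elements of order d is φ(d) when d | 396 and 0 otherwise.
33 = 3 · 11 divides 396, and φ(33) = 20.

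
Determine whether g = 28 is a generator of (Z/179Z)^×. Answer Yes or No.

Yes

φ(179) = 179 − 1 = 178 = 2 · 89.
It suffices to check that the order of 28 is not a proper divisor of 178: compute 28^(178/q) for q ∈ {2, 89}.
28^89 ≡ 178 (mod 179)  [q = 2: ≢ 1 ✓]
28^2 ≡ 68 (mod 179)  [q = 89: ≢ 1 ✓]
Every test exponent gives a nontrivial residue, hence 28 generates the full group.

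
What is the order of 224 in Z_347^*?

173

The order of 224 must divide φ(347) = 347 − 1 = 346 = 2 · 173.
Divisors of 346: 1, 2, 173, 346.
Evaluate successive powers at the divisors of 346:
224^1 ≡ 224 (mod 347)
224^2 ≡ 208 (mod 347)
224^173 ≡ 1 (mod 347) ✓
Therefore the multiplicative order of 224 modulo 347 is 173.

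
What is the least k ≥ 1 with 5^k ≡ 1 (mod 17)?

16

Since 5 ∈ (Z/17Z)^×, its order divides φ(17) = 17 − 1 = 16 = 2^4.
Divisors of 16: 1, 2, 4, 8, 16.
Check 5^d mod 17 for each divisor in increasing order:
5^1 ≡ 5
5^2 ≡ 8
5^4 ≡ 13
5^8 ≡ 16
5^16 ≡ 1
Therefore the multiplicative order of 5 modulo 17 is 16.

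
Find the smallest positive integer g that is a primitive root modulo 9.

φ(9) = φ(3^2) = 3·(3−1) = 6 = 2 · 3.
Test candidates g = 2, 3, … against the prime factors q ∈ {2, 3} of φ(9): g is a generator iff g^(6/q) ≢ 1 for every such q.
g = 2: 2^3 ≡ 8; 2^2 ≡ 4 — none is 1, so 2 is a primitive root.
Hence the least primitive root of 9 is 2.

2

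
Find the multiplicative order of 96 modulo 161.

66

By Lagrange's theorem, ord_161(96) divides φ(161) = φ(7·23) = (7−1)·(23−1) = 6·22 = 132 = 2^2 · 3 · 11.
Divisors of 132: 1, 2, 3, 4, 6, 11, 12, 22, 33, 44, 66, 132.
Test each divisor d:
96^1 ≡ 96 (mod 161)
96^2 ≡ 39 (mod 161)
96^3 ≡ 41 (mod 161)
96^4 ≡ 72 (mod 161)
96^6 ≡ 71 (mod 161)
96^11 ≡ 24 (mod 161)
96^12 ≡ 50 (mod 161)
96^22 ≡ 93 (mod 161)
96^33 ≡ 139 (mod 161)
96^44 ≡ 116 (mod 161)
96^66 ≡ 1 (mod 161) ✓
Hence ord(96) = 66.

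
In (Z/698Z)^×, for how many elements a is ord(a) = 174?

φ(698) = φ(2)·φ(349) = 1·348 = 348 = 2^2 · 3 · 29.
(Z/698Z)^× is cyclic (|G| = 348); a cyclic group of order m has exactly φ(d) elements of each order d | m, and none otherwise.
174 = 2 · 3 · 29 divides 348, and φ(174) = 56.

56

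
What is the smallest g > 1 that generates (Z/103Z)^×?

5

φ(103) = 103 − 1 = 102 = 2 · 3 · 17.
Test candidates g = 2, 3, … against the prime factors q ∈ {2, 3, 17} of φ(103): g is a generator iff g^(102/q) ≢ 1 for every such q.
g = 2: 2^51 ≡ 1 — hits 1, so not a primitive root.
g = 3: 3^51 ≡ 102; 3^34 ≡ 1 — hits 1, so not a primitive root.
g = 4: 4^51 ≡ 1 — hits 1, so not a primitive root.
g = 5: 5^51 ≡ 102; 5^34 ≡ 56; 5^6 ≡ 72 — none is 1, so 5 is a primitive root.
Hence the least primitive root of 103 is 5.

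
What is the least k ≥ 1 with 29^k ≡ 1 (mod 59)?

29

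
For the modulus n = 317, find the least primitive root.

φ(317) = 317 − 1 = 316 = 2^2 · 79.
g is a primitive root iff g^(316/q) ≢ 1 (mod 317) for each prime q ∈ {2, 79}.
g = 2: 2^158 ≡ 316; 2^4 ≡ 16 — none is 1, so 2 is a primitive root.
The smallest primitive root modulo 317 is 2.

2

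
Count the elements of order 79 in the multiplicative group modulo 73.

0

φ(73) = 73 − 1 = 72 = 2^3 · 3^2.
(Z/73Z)^× is cyclic (|G| = 72); a cyclic group of order m has exactly φ(d) elements of each order d | m, and none otherwise.
79 does not divide 72, so no element of (Z/73Z)^× has order 79.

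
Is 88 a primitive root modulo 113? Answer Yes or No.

No

φ(113) = 113 − 1 = 112 = 2^4 · 7.
An element g generates (Z/113Z)^× iff g^(112/q) ≢ 1 (mod 113) for each prime q ∈ {2, 7}.
88^56 ≡ 1 (mod 113)  [q = 2: ≡ 1 ✗]
88^16 ≡ 109 (mod 113)  [q = 7: ≢ 1 ✓]
88^56 ≡ 1 shows ord(88) | 56, strictly less than φ(113); not a primitive root.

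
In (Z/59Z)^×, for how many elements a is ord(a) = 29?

28

φ(59) = 59 − 1 = 58 = 2 · 29.
(Z/59Z)^× is cyclic (|G| = 58); a cyclic group of order m has exactly φ(d) elements of each order d | m, and none otherwise.
29 | 58, and φ(29) = 29 − 1 = 28.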